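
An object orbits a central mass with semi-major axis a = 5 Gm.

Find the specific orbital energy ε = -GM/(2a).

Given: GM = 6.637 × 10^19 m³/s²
a = 5 Gm = 5 × 10^9 m
GM = 6.637 × 10^19 m³/s²
2a = 1 × 10^10 m
ε = −GM/(2a) = -6.637 × 10^9 J/kg ≈ -6.637 GJ/kg

Final answer: -6.637 GJ/kg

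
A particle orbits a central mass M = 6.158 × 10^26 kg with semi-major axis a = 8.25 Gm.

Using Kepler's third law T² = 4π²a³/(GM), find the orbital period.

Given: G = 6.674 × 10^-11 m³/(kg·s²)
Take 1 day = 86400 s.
M = 6.158 × 10^26 kg
GM = G × M = 6.674 × 10^-11 × 6.158 × 10^26 = 4.10985 × 10^16 m³/s²
a = 8.25 Gm = 8.25 × 10^9 m
a³ = 5.61516 × 10^29 m³
T = 2π √(a³/GM) = 2π √((5.61516 × 10^29) / (4.10985 × 10^16)) = 2π × 3.69631 × 10^6 s
T = 2.32246 × 10^7 s ≈ 268.8 days

Final answer: 268.8 days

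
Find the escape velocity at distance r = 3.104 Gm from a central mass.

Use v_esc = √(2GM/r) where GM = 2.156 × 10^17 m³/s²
r = 3.104 Gm = 3.104 × 10^9 m
GM = 2.156 × 10^17 m³/s²
2GM/r = 2 × (2.156 × 10^17) / (3.104 × 10^9) = 1.38918 × 10^8 m²/s²
v_esc = √(2GM/r) = 11786.3 m/s ≈ 11.79 km/s

Final answer: 11.79 km/s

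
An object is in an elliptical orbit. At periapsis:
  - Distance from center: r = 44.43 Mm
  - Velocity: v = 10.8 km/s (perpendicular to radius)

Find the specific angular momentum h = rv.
r = 44.43 Mm = 4.443 × 10^7 m
v = 10.8 km/s = 10800 m/s
h = rv = 4.443 × 10^7 × 10800 = 4.79844 × 10^11 m²/s ≈ 4.798 × 10^11 m²/s

Final answer: h = 4.798 × 10^11 m²/s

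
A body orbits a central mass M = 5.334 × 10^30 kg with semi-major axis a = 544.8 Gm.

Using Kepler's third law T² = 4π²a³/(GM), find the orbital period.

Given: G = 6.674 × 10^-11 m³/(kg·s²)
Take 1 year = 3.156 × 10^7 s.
M = 5.334 × 10^30 kg
GM = G × M = 6.674 × 10^-11 × 5.334 × 10^30 = 3.55991 × 10^20 m³/s²
a = 544.8 Gm = 5.448 × 10^11 m
a³ = 1.617 × 10^35 m³
T = 2π √(a³/GM) = 2π √((1.617 × 10^35) / (3.55991 × 10^20)) = 2π × 2.13126 × 10^7 s
T = 1.33911 × 10^8 s ≈ 4.243 years

Final answer: 4.243 years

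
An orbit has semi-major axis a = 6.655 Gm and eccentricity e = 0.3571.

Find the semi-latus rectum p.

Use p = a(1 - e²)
a = 6.655 Gm = 6.655 × 10^9 m
e = 0.3571,  e² = 0.12752,  1 − e² = 0.87248
p = a(1 − e²) = 6.655 × 10^9 m × 0.87248 = 5.80635 × 10^9 m ≈ 5.806 Gm

Final answer: p = 5.806 Gm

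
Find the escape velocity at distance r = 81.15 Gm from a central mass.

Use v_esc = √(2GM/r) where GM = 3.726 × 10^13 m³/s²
r = 81.15 Gm = 8.115 × 10^10 m
GM = 3.726 × 10^13 m³/s²
2GM/r = 2 × (3.726 × 10^13) / (8.115 × 10^10) = 918.299 m²/s²
v_esc = √(2GM/r) = 30.3035 m/s ≈ 30.3 m/s

Final answer: 30.3 m/s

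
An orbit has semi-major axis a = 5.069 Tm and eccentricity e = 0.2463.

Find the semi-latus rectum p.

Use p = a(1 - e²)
a = 5.069 Tm = 5.069 × 10^12 m
e = 0.2463,  e² = 0.0606637,  1 − e² = 0.939336
p = a(1 − e²) = 5.069 × 10^12 m × 0.939336 = 4.7615 × 10^12 m ≈ 4.761 Tm

Final answer: p = 4.761 Tm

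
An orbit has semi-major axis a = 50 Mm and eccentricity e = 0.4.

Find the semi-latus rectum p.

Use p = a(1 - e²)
a = 50 Mm = 5 × 10^7 m
e = 0.4,  e² = 0.16,  1 − e² = 0.84
p = a(1 − e²) = 5 × 10^7 m × 0.84 = 4.2 × 10^7 m ≈ 42 Mm

Final answer: p = 42 Mm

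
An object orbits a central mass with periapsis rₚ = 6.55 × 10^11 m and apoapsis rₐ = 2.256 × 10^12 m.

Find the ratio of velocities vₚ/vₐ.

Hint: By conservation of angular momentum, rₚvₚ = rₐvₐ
rₚ = 6.55 × 10^11 m
rₐ = 2.256 × 10^12 m
rₚvₚ = rₐvₐ  ⇒  vₚ/vₐ = rₐ/rₚ
vₚ/vₐ = (2.256 × 10^12) / (6.55 × 10^11) = 3.44427

Final answer: vₚ/vₐ = 3.444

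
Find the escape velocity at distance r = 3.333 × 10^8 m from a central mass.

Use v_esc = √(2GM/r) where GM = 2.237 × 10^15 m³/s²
r = 3.333 × 10^8 m
GM = 2.237 × 10^15 m³/s²
2GM/r = 2 × (2.237 × 10^15) / (3.333 × 10^8) = 1.34233 × 10^7 m²/s²
v_esc = √(2GM/r) = 3663.79 m/s ≈ 3.664 km/s

Final answer: 3.664 km/s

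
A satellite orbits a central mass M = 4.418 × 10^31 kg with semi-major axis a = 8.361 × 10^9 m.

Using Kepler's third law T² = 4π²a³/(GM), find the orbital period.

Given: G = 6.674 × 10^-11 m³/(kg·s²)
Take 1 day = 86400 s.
M = 4.418 × 10^31 kg
GM = G × M = 6.674 × 10^-11 × 4.418 × 10^31 = 2.94857 × 10^21 m³/s²
a = 8.361 × 10^9 m
a³ = 5.84487 × 10^29 m³
T = 2π √(a³/GM) = 2π √((5.84487 × 10^29) / (2.94857 × 10^21)) = 2π × 14079.3 s
T = 88462.9 s ≈ 1.024 days

Final answer: 1.024 days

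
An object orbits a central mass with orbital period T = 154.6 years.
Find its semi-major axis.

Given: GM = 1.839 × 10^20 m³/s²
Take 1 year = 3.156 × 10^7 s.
T = 154.6 years = 4.87918 × 10^9 s
GM = 1.839 × 10^20 m³/s²
Kepler's third law: a³ = GM T² / (4π²)
T² = 2.38064 × 10^19 s²
a³ = (1.839 × 10^20) × (2.38064 × 10^19) / (4π²) = 1.10896 × 10^38 m³
a = (a³)^(1/3) = 4.80439 × 10^12 m ≈ 4.804 × 10^12 m

Final answer: 4.804 × 10^12 m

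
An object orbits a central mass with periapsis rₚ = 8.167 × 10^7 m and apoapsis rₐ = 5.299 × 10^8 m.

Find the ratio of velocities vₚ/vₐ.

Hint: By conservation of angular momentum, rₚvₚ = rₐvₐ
rₚ = 8.167 × 10^7 m
rₐ = 5.299 × 10^8 m
rₚvₚ = rₐvₐ  ⇒  vₚ/vₐ = rₐ/rₚ
vₚ/vₐ = (5.299 × 10^8) / (8.167 × 10^7) = 6.48831

Final answer: vₚ/vₐ = 6.488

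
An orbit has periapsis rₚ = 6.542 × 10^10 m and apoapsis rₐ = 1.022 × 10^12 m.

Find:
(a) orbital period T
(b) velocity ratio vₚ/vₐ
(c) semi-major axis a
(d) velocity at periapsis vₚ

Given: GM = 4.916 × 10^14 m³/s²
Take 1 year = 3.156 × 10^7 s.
rₚ = 6.542 × 10^10 m
rₐ = 1.022 × 10^12 m
GM = 4.916 × 10^14 m³/s²
a = (rₚ + rₐ)/2 = 5.4371 × 10^11 m
e = (rₐ − rₚ)/(rₐ + rₚ) = (9.5658 × 10^11) / (1.08742 × 10^12) = 0.879679
(a) a³ = 1.60732 × 10^35 m³;  T = 2π √(a³/GM) = 2π × 1.80819 × 10^10 s = 1.13612 × 10^11 s ≈ 3600 years
(b) vₚ/vₐ = rₐ/rₚ (angular momentum) = (1.022 × 10^12) / (6.542 × 10^10) = 15.6221 ≈ 15.62
(c) a = 5.4371 × 10^11 m ≈ 5.437 × 10^11 m
(d) vₚ² = GM (2/rₚ − 1/a) = 4.916 × 10^14 × (3.05717 × 10^-11 − 1.83922 × 10^-12) = 14124.9 m²/s²;  vₚ = 118.848 m/s ≈ 118.8 m/s

Final answer:
(a) orbital period T = 3600 years
(b) velocity ratio vₚ/vₐ = 15.62
(c) semi-major axis a = 5.437 × 10^11 m
(d) velocity at periapsis vₚ = 118.8 m/s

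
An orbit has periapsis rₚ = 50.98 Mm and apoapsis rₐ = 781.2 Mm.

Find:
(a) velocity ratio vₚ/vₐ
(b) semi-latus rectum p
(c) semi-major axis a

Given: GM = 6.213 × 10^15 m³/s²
rₚ = 50.98 Mm = 5.098 × 10^7 m
rₐ = 781.2 Mm = 7.812 × 10^8 m
GM = 6.213 × 10^15 m³/s²
a = (rₚ + rₐ)/2 = 4.1609 × 10^8 m
e = (rₐ − rₚ)/(rₐ + rₚ) = (7.3022 × 10^8) / (8.3218 × 10^8) = 0.877478
(a) vₚ/vₐ = rₐ/rₚ (angular momentum) = (7.812 × 10^8) / (5.098 × 10^7) = 15.3237 ≈ 15.32
(b) 1 − e² = 0.230032;  p = a(1 − e²) = 4.1609 × 10^8 × 0.230032 = 9.57139 × 10^7 m ≈ 95.71 Mm
(c) a = 4.1609 × 10^8 m ≈ 416.1 Mm

Final answer:
(a) velocity ratio vₚ/vₐ = 15.32
(b) semi-latus rectum p = 95.71 Mm
(c) semi-major axis a = 416.1 Mm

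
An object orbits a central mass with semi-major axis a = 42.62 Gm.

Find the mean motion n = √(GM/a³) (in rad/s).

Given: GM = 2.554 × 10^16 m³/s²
a = 42.62 Gm = 4.262 × 10^10 m
GM = 2.554 × 10^16 m³/s²
a³ = 7.74177 × 10^31 m³
GM/a³ = (2.554 × 10^16) / (7.74177 × 10^31) = 3.29899 × 10^-16 s⁻²
n = √(GM/a³) = 1.81631 × 10^-8 rad/s ≈ 1.816 × 10^-8 rad/s

Final answer: n = 1.816 × 10^-8 rad/s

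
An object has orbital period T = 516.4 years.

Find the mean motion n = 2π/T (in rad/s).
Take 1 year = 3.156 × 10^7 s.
T = 516.4 years = 1.62976 × 10^10 s
n = 2π / (1.62976 × 10^10 s) = 3.85529 × 10^-10 rad/s ≈ 3.855 × 10^-10 rad/s

Final answer: n = 3.855 × 10^-10 rad/s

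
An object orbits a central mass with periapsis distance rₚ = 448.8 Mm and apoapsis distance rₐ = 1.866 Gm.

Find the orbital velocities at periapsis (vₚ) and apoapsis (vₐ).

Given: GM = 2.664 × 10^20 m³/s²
rₚ = 448.8 Mm = 4.488 × 10^8 m
rₐ = 1.866 Gm = 1.866 × 10^9 m
GM = 2.664 × 10^20 m³/s²
a = (rₚ + rₐ)/2 = 1.1574 × 10^9 m
Vis-viva: v² = GM (2/r − 1/a)
vₚ² = 2.664 × 10^20 × (4.45633 × 10^-9 − 8.64006 × 10^-10) = 9.56995 × 10^11 m²/s²
vₚ = 978261 m/s ≈ 978.3 km/s
vₐ² = 2.664 × 10^20 × (1.07181 × 10^-9 − 8.64006 × 10^-10) = 5.53595 × 10^10 m²/s²
vₐ = 235286 m/s ≈ 235.3 km/s

Final answer: vₚ = 978.3 km/s, vₐ = 235.3 km/s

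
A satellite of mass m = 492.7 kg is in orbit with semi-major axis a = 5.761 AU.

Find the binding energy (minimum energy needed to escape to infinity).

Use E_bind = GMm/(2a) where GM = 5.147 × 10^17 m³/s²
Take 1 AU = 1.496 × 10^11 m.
a = 5.761 AU = 8.61846 × 10^11 m
GM = 5.147 × 10^17 m³/s²
m = 492.7 kg
GMm = 5.147 × 10^17 × 492.7 = 2.53593 × 10^20 m³·kg/s²
2a = 1.72369 × 10^12 m
E_bind = GMm/(2a) = 1.47122 × 10^8 J ≈ 147.1 MJ

Final answer: 147.1 MJ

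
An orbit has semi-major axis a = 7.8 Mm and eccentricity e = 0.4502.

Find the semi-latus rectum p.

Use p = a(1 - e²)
a = 7.8 Mm = 7.8 × 10^6 m
e = 0.4502,  e² = 0.20268,  1 − e² = 0.79732
p = a(1 − e²) = 7.8 × 10^6 m × 0.79732 = 6.2191 × 10^6 m ≈ 6.219 Mm

Final answer: p = 6.219 Mm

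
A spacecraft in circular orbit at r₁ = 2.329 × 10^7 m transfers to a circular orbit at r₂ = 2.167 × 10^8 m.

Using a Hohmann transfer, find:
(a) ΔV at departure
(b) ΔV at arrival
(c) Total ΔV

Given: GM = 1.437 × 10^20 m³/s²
r₁ = 2.329 × 10^7 m
r₂ = 2.167 × 10^8 m
GM = 1.437 × 10^20 m³/s²
Transfer ellipse: a_t = (r₁ + r₂)/2 = 1.19995 × 10^8 m
Circular speed at r₁: v₁ = √(GM/r₁) = 2.48395 × 10^6 m/s
Transfer speed at r₁ (periapsis): v₁ₜ = √(GM(2/r₁ − 1/a_t)) = 3.33804 × 10^6 m/s
(a) ΔV₁ = v₁ₜ − v₁ = 854085 m/s ≈ 854.1 km/s
Circular speed at r₂: v₂ = √(GM/r₂) = 814327 m/s
Transfer speed at r₂ (apoapsis): v₂ₜ = √(GM(2/r₂ − 1/a_t)) = 358758 m/s
(b) ΔV₂ = v₂ − v₂ₜ = 455569 m/s ≈ 455.6 km/s
(c) ΔV_total = ΔV₁ + ΔV₂ = 1.30965 × 10^6 m/s ≈ 1310 km/s

Final answer:
(a) ΔV₁ = 854.1 km/s
(b) ΔV₂ = 455.6 km/s
(c) ΔV_total = 1310 km/s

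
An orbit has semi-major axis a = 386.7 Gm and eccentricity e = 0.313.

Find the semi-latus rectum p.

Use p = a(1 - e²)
a = 386.7 Gm = 3.867 × 10^11 m
e = 0.313,  e² = 0.097969,  1 − e² = 0.902031
p = a(1 − e²) = 3.867 × 10^11 m × 0.902031 = 3.48815 × 10^11 m ≈ 348.8 Gm

Final answer: p = 348.8 Gm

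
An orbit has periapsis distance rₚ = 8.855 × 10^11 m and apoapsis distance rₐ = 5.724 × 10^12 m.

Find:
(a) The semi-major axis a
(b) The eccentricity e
rₚ = 8.855 × 10^11 m
rₐ = 5.724 × 10^12 m
(a) a = (rₚ + rₐ)/2 = 3.30475 × 10^12 m ≈ 3.305 × 10^12 m
(b) e = (rₐ − rₚ)/(rₐ + rₚ) = (4.8385 × 10^12) / (6.6095 × 10^12) = 0.732052

Final answer:
(a) a = 3.305 × 10^12 m
(b) e = 0.7321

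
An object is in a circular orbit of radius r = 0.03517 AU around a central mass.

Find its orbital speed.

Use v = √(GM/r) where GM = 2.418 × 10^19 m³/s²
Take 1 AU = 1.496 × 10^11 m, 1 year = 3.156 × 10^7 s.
r = 0.03517 AU = 5.26143 × 10^9 m
GM = 2.418 × 10^19 m³/s²
GM/r = (2.418 × 10^19) / (5.26143 × 10^9) = 4.59571 × 10^9 m²/s²
v = √(GM/r) = 67791.6 m/s ≈ 14.3 AU/year

Final answer: 14.3 AU/year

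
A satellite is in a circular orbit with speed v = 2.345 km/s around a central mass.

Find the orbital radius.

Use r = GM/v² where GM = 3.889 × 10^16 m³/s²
v = 2.345 km/s = 2345 m/s
GM = 3.889 × 10^16 m³/s²
v² = 5.49902 × 10^6 m²/s²
r = GM/v² = (3.889 × 10^16) / (5.49902 × 10^6) = 7.07216 × 10^9 m ≈ 7.072 Gm

Final answer: 7.072 Gm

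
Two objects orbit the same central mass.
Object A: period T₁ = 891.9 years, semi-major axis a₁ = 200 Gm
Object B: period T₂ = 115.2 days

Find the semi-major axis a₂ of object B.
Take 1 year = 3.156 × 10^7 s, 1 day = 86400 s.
T₁ = 891.9 years = 2.81484 × 10^10 s
T₂ = 115.2 days = 9.95328 × 10^6 s
a₁ = 200 Gm = 2 × 10^11 m
Kepler's third law: (T₂/T₁)² = (a₂/a₁)³  ⇒  a₂ = a₁ (T₂/T₁)^(2/3)
T₂/T₁ = 0.000353601
(T₂/T₁)^(2/3) = 0.00500045
a₂ = 2 × 10^11 m × 0.00500045 = 1.00009 × 10^9 m ≈ 1 Gm

Final answer: a₂ = 1 Gm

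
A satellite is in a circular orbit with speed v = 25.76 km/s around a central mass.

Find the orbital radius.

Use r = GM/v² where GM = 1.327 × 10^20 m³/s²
v = 25.76 km/s = 25760 m/s
GM = 1.327 × 10^20 m³/s²
v² = 6.63578 × 10^8 m²/s²
r = GM/v² = (1.327 × 10^20) / (6.63578 × 10^8) = 1.99977 × 10^11 m ≈ 200 Gm

Final answer: 200 Gm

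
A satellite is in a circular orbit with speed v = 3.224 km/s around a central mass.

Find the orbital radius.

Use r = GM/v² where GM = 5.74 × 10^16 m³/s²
v = 3.224 km/s = 3224 m/s
GM = 5.74 × 10^16 m³/s²
v² = 1.03942 × 10^7 m²/s²
r = GM/v² = (5.74 × 10^16) / (1.03942 × 10^7) = 5.52232 × 10^9 m ≈ 5.522 × 10^9 m

Final answer: 5.522 × 10^9 m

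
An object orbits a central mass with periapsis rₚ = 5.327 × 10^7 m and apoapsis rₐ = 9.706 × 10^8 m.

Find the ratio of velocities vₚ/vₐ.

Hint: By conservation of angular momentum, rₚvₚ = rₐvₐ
rₚ = 5.327 × 10^7 m
rₐ = 9.706 × 10^8 m
rₚvₚ = rₐvₐ  ⇒  vₚ/vₐ = rₐ/rₚ
vₚ/vₐ = (9.706 × 10^8) / (5.327 × 10^7) = 18.2204

Final answer: vₚ/vₐ = 18.22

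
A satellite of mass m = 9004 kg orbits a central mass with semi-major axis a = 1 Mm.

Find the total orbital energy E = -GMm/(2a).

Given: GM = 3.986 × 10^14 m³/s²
a = 1 Mm = 1 × 10^6 m
GM = 3.986 × 10^14 m³/s²
2a = 2 × 10^6 m
GMm = 3.986 × 10^14 × 9004 = 3.58899 × 10^18 m³·kg/s²
E = −GMm/(2a) = -1.7945 × 10^12 J ≈ -1.794 TJ

Final answer: -1.794 TJ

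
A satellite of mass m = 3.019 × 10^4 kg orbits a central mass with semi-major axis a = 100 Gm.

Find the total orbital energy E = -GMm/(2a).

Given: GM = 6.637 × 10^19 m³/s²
a = 100 Gm = 1 × 10^11 m
GM = 6.637 × 10^19 m³/s²
2a = 2 × 10^11 m
GMm = 6.637 × 10^19 × 30190 = 2.00371 × 10^24 m³·kg/s²
E = −GMm/(2a) = -1.00186 × 10^13 J ≈ -10.02 TJ

Final answer: -10.02 TJ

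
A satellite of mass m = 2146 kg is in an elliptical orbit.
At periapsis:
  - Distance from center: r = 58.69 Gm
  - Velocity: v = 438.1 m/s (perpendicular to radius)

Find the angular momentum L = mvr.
r = 58.69 Gm = 5.869 × 10^10 m
v = 438.1 m/s
vr = 438.1 × 5.869 × 10^10 = 2.57121 × 10^13 m²/s
L = m × vr = 2146 × 2.57121 × 10^13 = 5.51781 × 10^16 kg·m²/s ≈ 5.518 × 10^16 kg·m²/s

Final answer: L = 5.518 × 10^16 kg·m²/s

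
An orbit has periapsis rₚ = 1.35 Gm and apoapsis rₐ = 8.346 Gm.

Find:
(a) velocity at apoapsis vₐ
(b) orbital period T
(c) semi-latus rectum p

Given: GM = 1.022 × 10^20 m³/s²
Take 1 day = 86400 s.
rₚ = 1.35 Gm = 1.35 × 10^9 m
rₐ = 8.346 Gm = 8.346 × 10^9 m
GM = 1.022 × 10^20 m³/s²
a = (rₚ + rₐ)/2 = 4.848 × 10^9 m
e = (rₐ − rₚ)/(rₐ + rₚ) = (6.996 × 10^9) / (9.696 × 10^9) = 0.721535
(a) vₐ² = GM (2/rₐ − 1/a) = 1.022 × 10^20 × (2.39636 × 10^-10 − 2.06271 × 10^-10) = 3.40992 × 10^9 m²/s²;  vₐ = 58394.5 m/s ≈ 58.39 km/s
(b) a³ = 1.13943 × 10^29 m³;  T = 2π √(a³/GM) = 2π × 33390.2 s = 209797 s ≈ 2.428 days
(c) 1 − e² = 0.479388;  p = a(1 − e²) = 4.848 × 10^9 × 0.479388 = 2.32407 × 10^9 m ≈ 2.324 Gm

Final answer:
(a) velocity at apoapsis vₐ = 58.39 km/s
(b) orbital period T = 2.428 days
(c) semi-latus rectum p = 2.324 Gm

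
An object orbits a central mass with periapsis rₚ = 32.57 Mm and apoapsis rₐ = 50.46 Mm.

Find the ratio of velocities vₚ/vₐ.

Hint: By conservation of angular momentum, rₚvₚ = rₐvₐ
rₚ = 32.57 Mm = 3.257 × 10^7 m
rₐ = 50.46 Mm = 5.046 × 10^7 m
rₚvₚ = rₐvₐ  ⇒  vₚ/vₐ = rₐ/rₚ
vₚ/vₐ = (5.046 × 10^7) / (3.257 × 10^7) = 1.54928

Final answer: vₚ/vₐ = 1.549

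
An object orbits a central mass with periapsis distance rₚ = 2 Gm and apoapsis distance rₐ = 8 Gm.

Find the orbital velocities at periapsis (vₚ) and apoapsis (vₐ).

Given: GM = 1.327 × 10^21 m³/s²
rₚ = 2 Gm = 2 × 10^9 m
rₐ = 8 Gm = 8 × 10^9 m
GM = 1.327 × 10^21 m³/s²
a = (rₚ + rₐ)/2 = 5 × 10^9 m
Vis-viva: v² = GM (2/r − 1/a)
vₚ² = 1.327 × 10^21 × (1 × 10^-9 − 2 × 10^-10) = 1.0616 × 10^12 m²/s²
vₚ = 1.03034 × 10^6 m/s ≈ 1030 km/s
vₐ² = 1.327 × 10^21 × (2.5 × 10^-10 − 2 × 10^-10) = 6.635 × 10^10 m²/s²
vₐ = 257585 m/s ≈ 257.6 km/s

Final answer: vₚ = 1030 km/s, vₐ = 257.6 km/s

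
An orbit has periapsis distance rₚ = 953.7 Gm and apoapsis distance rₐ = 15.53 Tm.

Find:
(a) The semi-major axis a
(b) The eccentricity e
rₚ = 953.7 Gm = 9.537 × 10^11 m
rₐ = 15.53 Tm = 1.553 × 10^13 m
(a) a = (rₚ + rₐ)/2 = 8.24185 × 10^12 m ≈ 8.242 Tm
(b) e = (rₐ − rₚ)/(rₐ + rₚ) = (1.45763 × 10^13) / (1.64837 × 10^13) = 0.884286

Final answer:
(a) a = 8.242 Tm
(b) e = 0.8843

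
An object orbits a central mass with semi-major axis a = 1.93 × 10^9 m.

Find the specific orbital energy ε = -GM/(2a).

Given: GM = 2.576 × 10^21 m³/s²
a = 1.93 × 10^9 m
GM = 2.576 × 10^21 m³/s²
2a = 3.86 × 10^9 m
ε = −GM/(2a) = -6.67358 × 10^11 J/kg ≈ -667.4 GJ/kg

Final answer: -667.4 GJ/kg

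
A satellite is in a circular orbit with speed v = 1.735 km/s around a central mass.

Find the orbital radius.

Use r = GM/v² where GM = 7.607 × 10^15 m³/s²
v = 1.735 km/s = 1735 m/s
GM = 7.607 × 10^15 m³/s²
v² = 3.01022 × 10^6 m²/s²
r = GM/v² = (7.607 × 10^15) / (3.01022 × 10^6) = 2.52705 × 10^9 m ≈ 2.527 × 10^9 m

Final answer: 2.527 × 10^9 m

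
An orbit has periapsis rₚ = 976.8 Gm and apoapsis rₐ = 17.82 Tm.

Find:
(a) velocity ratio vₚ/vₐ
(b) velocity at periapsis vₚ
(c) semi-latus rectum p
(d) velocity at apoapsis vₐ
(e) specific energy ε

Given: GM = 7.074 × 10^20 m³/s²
rₚ = 976.8 Gm = 9.768 × 10^11 m
rₐ = 17.82 Tm = 1.782 × 10^13 m
GM = 7.074 × 10^20 m³/s²
a = (rₚ + rₐ)/2 = 9.3984 × 10^12 m
e = (rₐ − rₚ)/(rₐ + rₚ) = (1.68432 × 10^13) / (1.87968 × 10^13) = 0.896067
(a) vₚ/vₐ = rₐ/rₚ (angular momentum) = (1.782 × 10^13) / (9.768 × 10^11) = 18.2432 ≈ 18.24
(b) vₚ² = GM (2/rₚ − 1/a) = 7.074 × 10^20 × (2.0475 × 10^-12 − 1.06401 × 10^-13) = 1.37313 × 10^9 m²/s²;  vₚ = 37055.8 m/s ≈ 37.06 km/s
(c) 1 − e² = 0.197063;  p = a(1 − e²) = 9.3984 × 10^12 × 0.197063 = 1.85208 × 10^12 m ≈ 1.852 Tm
(d) vₐ² = GM (2/rₐ − 1/a) = 7.074 × 10^20 × (1.12233 × 10^-13 − 1.06401 × 10^-13) = 4.12581 × 10^6 m²/s²;  vₐ = 2031.21 m/s ≈ 2.031 km/s
(e) 2a = 1.87968 × 10^13 m;  ε = −GM/(2a) = -3.76341 × 10^7 J/kg ≈ -37.63 MJ/kg

Final answer:
(a) velocity ratio vₚ/vₐ = 18.24
(b) velocity at periapsis vₚ = 37.06 km/s
(c) semi-latus rectum p = 1.852 Tm
(d) velocity at apoapsis vₐ = 2.031 km/s
(e) specific energy ε = -37.63 MJ/kg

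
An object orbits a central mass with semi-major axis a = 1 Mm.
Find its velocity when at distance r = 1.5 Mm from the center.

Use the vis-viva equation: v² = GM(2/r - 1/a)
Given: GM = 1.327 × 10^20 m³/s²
a = 1 Mm = 1 × 10^6 m
r = 1.5 Mm = 1.5 × 10^6 m
GM = 1.327 × 10^20 m³/s²
2/r − 1/a = 1.33333 × 10^-6 − 1 × 10^-6 = 3.33333 × 10^-7 m⁻¹
v² = GM (2/r − 1/a) = 4.42333 × 10^13 m²/s²
v = 6.65081 × 10^6 m/s ≈ 6651 km/s

Final answer: 6651 km/s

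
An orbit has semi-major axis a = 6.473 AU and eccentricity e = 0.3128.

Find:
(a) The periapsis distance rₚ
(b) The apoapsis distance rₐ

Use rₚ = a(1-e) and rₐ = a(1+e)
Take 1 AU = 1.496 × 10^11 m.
a = 6.473 AU = 9.68361 × 10^11 m
e = 0.3128:  1 − e = 0.6872,  1 + e = 1.3128
(a) rₚ = a(1 − e) = 9.68361 × 10^11 m × 0.6872 = 6.65458 × 10^11 m ≈ 4.448 AU
(b) rₐ = a(1 + e) = 9.68361 × 10^11 m × 1.3128 = 1.27126 × 10^12 m ≈ 8.498 AU

Final answer:
(a) rₚ = 4.448 AU
(b) rₐ = 8.498 AU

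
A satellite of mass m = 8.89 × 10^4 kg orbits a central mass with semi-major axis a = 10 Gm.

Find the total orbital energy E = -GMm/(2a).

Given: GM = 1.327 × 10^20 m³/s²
a = 10 Gm = 1 × 10^10 m
GM = 1.327 × 10^20 m³/s²
2a = 2 × 10^10 m
GMm = 1.327 × 10^20 × 88900 = 1.1797 × 10^25 m³·kg/s²
E = −GMm/(2a) = -5.89852 × 10^14 J ≈ -589.9 TJ

Final answer: -589.9 TJ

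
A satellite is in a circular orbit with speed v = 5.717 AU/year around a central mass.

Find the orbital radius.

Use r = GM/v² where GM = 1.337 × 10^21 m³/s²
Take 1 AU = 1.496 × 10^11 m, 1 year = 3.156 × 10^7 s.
v = 5.717 AU/year = 27099.6 m/s
GM = 1.337 × 10^21 m³/s²
v² = 7.34388 × 10^8 m²/s²
r = GM/v² = (1.337 × 10^21) / (7.34388 × 10^8) = 1.82056 × 10^12 m ≈ 12.17 AU

Final answer: 12.17 AU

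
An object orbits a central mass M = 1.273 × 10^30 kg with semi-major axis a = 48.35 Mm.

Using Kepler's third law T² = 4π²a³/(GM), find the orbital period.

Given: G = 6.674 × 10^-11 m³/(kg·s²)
M = 1.273 × 10^30 kg
GM = G × M = 6.674 × 10^-11 × 1.273 × 10^30 = 8.496 × 10^19 m³/s²
a = 48.35 Mm = 4.835 × 10^7 m
a³ = 1.13029 × 10^23 m³
T = 2π √(a³/GM) = 2π √((1.13029 × 10^23) / (8.496 × 10^19)) = 2π × 36.4743 s
T = 229.175 s ≈ 3.82 minutes

Final answer: 3.82 minutes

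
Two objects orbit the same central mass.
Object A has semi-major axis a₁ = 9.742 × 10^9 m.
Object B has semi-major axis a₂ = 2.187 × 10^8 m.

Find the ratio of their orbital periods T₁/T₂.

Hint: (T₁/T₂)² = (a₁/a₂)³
a₁ = 9.742 × 10^9 m
a₂ = 2.187 × 10^8 m
a₁/a₂ = 44.545
T₁/T₂ = (a₁/a₂)^(3/2) = (44.545)^1.5 = 297.303

Final answer: T₁/T₂ = 297.3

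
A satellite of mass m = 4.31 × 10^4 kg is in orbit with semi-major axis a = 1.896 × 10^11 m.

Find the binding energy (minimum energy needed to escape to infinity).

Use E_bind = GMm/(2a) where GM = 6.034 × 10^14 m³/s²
a = 1.896 × 10^11 m
GM = 6.034 × 10^14 m³/s²
m = 4.31 × 10^4 kg
GMm = 6.034 × 10^14 × 43100 = 2.60065 × 10^19 m³·kg/s²
2a = 3.792 × 10^11 m
E_bind = GMm/(2a) = 6.85826 × 10^7 J ≈ 68.58 MJ

Final answer: 68.58 MJ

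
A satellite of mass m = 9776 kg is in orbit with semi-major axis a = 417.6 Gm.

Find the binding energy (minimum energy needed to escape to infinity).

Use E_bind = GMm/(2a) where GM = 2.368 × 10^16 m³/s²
a = 417.6 Gm = 4.176 × 10^11 m
GM = 2.368 × 10^16 m³/s²
m = 9776 kg
GMm = 2.368 × 10^16 × 9776 = 2.31496 × 10^20 m³·kg/s²
2a = 8.352 × 10^11 m
E_bind = GMm/(2a) = 2.77174 × 10^8 J ≈ 277.2 MJ

Final answer: 277.2 MJ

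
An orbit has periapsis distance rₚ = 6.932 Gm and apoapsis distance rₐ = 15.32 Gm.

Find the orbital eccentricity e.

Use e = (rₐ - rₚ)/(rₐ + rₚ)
rₚ = 6.932 Gm = 6.932 × 10^9 m
rₐ = 15.32 Gm = 1.532 × 10^10 m
rₐ − rₚ = 8.388 × 10^9 m
rₐ + rₚ = 2.2252 × 10^10 m
e = (rₐ − rₚ)/(rₐ + rₚ) = 0.376955

Final answer: e = 0.377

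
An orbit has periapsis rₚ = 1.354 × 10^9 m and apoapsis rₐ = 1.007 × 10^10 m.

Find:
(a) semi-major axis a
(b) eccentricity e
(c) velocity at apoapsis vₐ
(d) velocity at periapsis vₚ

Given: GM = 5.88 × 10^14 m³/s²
rₚ = 1.354 × 10^9 m
rₐ = 1.007 × 10^10 m
GM = 5.88 × 10^14 m³/s²
a = (rₚ + rₐ)/2 = 5.712 × 10^9 m
e = (rₐ − rₚ)/(rₐ + rₚ) = (8.716 × 10^9) / (1.1424 × 10^10) = 0.762955
(a) a = 5.712 × 10^9 m ≈ 5.712 × 10^9 m
(b) e = 0.762955 ≈ 0.763
(c) vₐ² = GM (2/rₐ − 1/a) = 5.88 × 10^14 × (1.9861 × 10^-10 − 1.7507 × 10^-10) = 13841.3 m²/s²;  vₐ = 117.649 m/s ≈ 117.6 m/s
(d) vₚ² = GM (2/rₚ − 1/a) = 5.88 × 10^14 × (1.4771 × 10^-9 − 1.7507 × 10^-10) = 765596 m²/s²;  vₚ = 874.984 m/s ≈ 875 m/s

Final answer:
(a) semi-major axis a = 5.712 × 10^9 m
(b) eccentricity e = 0.763
(c) velocity at apoapsis vₐ = 117.6 m/s
(d) velocity at periapsis vₚ = 875 m/s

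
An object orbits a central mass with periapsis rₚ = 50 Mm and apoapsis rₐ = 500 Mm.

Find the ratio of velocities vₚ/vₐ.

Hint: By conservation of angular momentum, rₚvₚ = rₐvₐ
rₚ = 50 Mm = 5 × 10^7 m
rₐ = 500 Mm = 5 × 10^8 m
rₚvₚ = rₐvₐ  ⇒  vₚ/vₐ = rₐ/rₚ
vₚ/vₐ = (5 × 10^8) / (5 × 10^7) = 10

Final answer: vₚ/vₐ = 10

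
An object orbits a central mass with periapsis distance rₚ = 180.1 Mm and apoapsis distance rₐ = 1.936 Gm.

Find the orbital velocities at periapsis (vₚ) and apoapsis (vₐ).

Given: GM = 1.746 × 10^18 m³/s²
rₚ = 180.1 Mm = 1.801 × 10^8 m
rₐ = 1.936 Gm = 1.936 × 10^9 m
GM = 1.746 × 10^18 m³/s²
a = (rₚ + rₐ)/2 = 1.05805 × 10^9 m
Vis-viva: v² = GM (2/r − 1/a)
vₚ² = 1.746 × 10^18 × (1.11049 × 10^-8 − 9.45135 × 10^-10) = 1.7739 × 10^10 m²/s²
vₚ = 133188 m/s ≈ 133.2 km/s
vₐ² = 1.746 × 10^18 × (1.03306 × 10^-9 − 9.45135 × 10^-10) = 1.53513 × 10^8 m²/s²
vₐ = 12390.1 m/s ≈ 12.39 km/s

Final answer: vₚ = 133.2 km/s, vₐ = 12.39 km/s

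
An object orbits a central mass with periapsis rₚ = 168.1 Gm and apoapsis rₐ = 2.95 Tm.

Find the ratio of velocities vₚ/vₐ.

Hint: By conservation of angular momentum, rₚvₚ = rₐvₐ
rₚ = 168.1 Gm = 1.681 × 10^11 m
rₐ = 2.95 Tm = 2.95 × 10^12 m
rₚvₚ = rₐvₐ  ⇒  vₚ/vₐ = rₐ/rₚ
vₚ/vₐ = (2.95 × 10^12) / (1.681 × 10^11) = 17.5491

Final answer: vₚ/vₐ = 17.55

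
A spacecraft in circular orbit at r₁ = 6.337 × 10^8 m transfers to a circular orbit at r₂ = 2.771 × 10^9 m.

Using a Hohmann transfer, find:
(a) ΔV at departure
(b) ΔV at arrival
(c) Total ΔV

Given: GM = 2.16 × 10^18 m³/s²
r₁ = 6.337 × 10^8 m
r₂ = 2.771 × 10^9 m
GM = 2.16 × 10^18 m³/s²
Transfer ellipse: a_t = (r₁ + r₂)/2 = 1.70235 × 10^9 m
Circular speed at r₁: v₁ = √(GM/r₁) = 58382.8 m/s
Transfer speed at r₁ (periapsis): v₁ₜ = √(GM(2/r₁ − 1/a_t)) = 74486.7 m/s
(a) ΔV₁ = v₁ₜ − v₁ = 16103.9 m/s ≈ 16.1 km/s
Circular speed at r₂: v₂ = √(GM/r₂) = 27919.6 m/s
Transfer speed at r₂ (apoapsis): v₂ₜ = √(GM(2/r₂ − 1/a_t)) = 17034.4 m/s
(b) ΔV₂ = v₂ − v₂ₜ = 10885.2 m/s ≈ 10.89 km/s
(c) ΔV_total = ΔV₁ + ΔV₂ = 26989.1 m/s ≈ 26.99 km/s

Final answer:
(a) ΔV₁ = 16.1 km/s
(b) ΔV₂ = 10.89 km/s
(c) ΔV_total = 26.99 km/s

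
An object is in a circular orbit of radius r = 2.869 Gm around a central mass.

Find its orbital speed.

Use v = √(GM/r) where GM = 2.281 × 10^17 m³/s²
r = 2.869 Gm = 2.869 × 10^9 m
GM = 2.281 × 10^17 m³/s²
GM/r = (2.281 × 10^17) / (2.869 × 10^9) = 7.95051 × 10^7 m²/s²
v = √(GM/r) = 8916.56 m/s ≈ 8.917 km/s

Final answer: 8.917 km/s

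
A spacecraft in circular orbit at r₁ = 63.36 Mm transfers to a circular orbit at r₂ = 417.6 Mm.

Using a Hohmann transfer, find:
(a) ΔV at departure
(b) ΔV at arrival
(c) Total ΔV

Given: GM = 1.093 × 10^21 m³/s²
r₁ = 63.36 Mm = 6.336 × 10^7 m
r₂ = 417.6 Mm = 4.176 × 10^8 m
GM = 1.093 × 10^21 m³/s²
Transfer ellipse: a_t = (r₁ + r₂)/2 = 2.4048 × 10^8 m
Circular speed at r₁: v₁ = √(GM/r₁) = 4.15339 × 10^6 m/s
Transfer speed at r₁ (periapsis): v₁ₜ = √(GM(2/r₁ − 1/a_t)) = 5.47322 × 10^6 m/s
(a) ΔV₁ = v₁ₜ − v₁ = 1.31984 × 10^6 m/s ≈ 1320 km/s
Circular speed at r₂: v₂ = √(GM/r₂) = 1.61782 × 10^6 m/s
Transfer speed at r₂ (apoapsis): v₂ₜ = √(GM(2/r₂ − 1/a_t)) = 830420 m/s
(b) ΔV₂ = v₂ − v₂ₜ = 787398 m/s ≈ 787.4 km/s
(c) ΔV_total = ΔV₁ + ΔV₂ = 2.10723 × 10^6 m/s ≈ 2107 km/s

Final answer:
(a) ΔV₁ = 1320 km/s
(b) ΔV₂ = 787.4 km/s
(c) ΔV_total = 2107 km/s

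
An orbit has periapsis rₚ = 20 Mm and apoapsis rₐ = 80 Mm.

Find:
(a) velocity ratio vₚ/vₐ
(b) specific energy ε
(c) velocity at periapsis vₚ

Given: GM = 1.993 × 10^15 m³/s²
rₚ = 20 Mm = 2 × 10^7 m
rₐ = 80 Mm = 8 × 10^7 m
GM = 1.993 × 10^15 m³/s²
a = (rₚ + rₐ)/2 = 5 × 10^7 m
e = (rₐ − rₚ)/(rₐ + rₚ) = (6 × 10^7) / (1 × 10^8) = 0.6
(a) vₚ/vₐ = rₐ/rₚ (angular momentum) = (8 × 10^7) / (2 × 10^7) = 4 ≈ 4
(b) 2a = 1 × 10^8 m;  ε = −GM/(2a) = -1.993 × 10^7 J/kg ≈ -19.93 MJ/kg
(c) vₚ² = GM (2/rₚ − 1/a) = 1.993 × 10^15 × (1 × 10^-7 − 2 × 10^-8) = 1.5944 × 10^8 m²/s²;  vₚ = 12627 m/s ≈ 12.63 km/s

Final answer:
(a) velocity ratio vₚ/vₐ = 4
(b) specific energy ε = -19.93 MJ/kg
(c) velocity at periapsis vₚ = 12.63 km/s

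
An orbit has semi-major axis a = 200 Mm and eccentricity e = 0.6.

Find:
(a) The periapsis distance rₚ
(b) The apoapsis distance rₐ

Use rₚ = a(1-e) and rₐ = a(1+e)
a = 200 Mm = 2 × 10^8 m
e = 0.6:  1 − e = 0.4,  1 + e = 1.6
(a) rₚ = a(1 − e) = 2 × 10^8 m × 0.4 = 8 × 10^7 m ≈ 80 Mm
(b) rₐ = a(1 + e) = 2 × 10^8 m × 1.6 = 3.2 × 10^8 m ≈ 320 Mm

Final answer:
(a) rₚ = 80 Mm
(b) rₐ = 320 Mm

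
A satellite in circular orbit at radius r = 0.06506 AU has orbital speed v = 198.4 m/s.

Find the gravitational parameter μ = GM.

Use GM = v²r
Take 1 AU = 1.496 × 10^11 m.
r = 0.06506 AU = 9.73298 × 10^9 m
v = 198.4 m/s
v² = 39362.6 m²/s²
GM = v²r = 39362.6 × 9.73298 × 10^9 = 3.83115 × 10^14 m³/s²
GM ≈ 3.831 × 10^14 m³/s²

Final answer: GM = 3.831 × 10^14 m³/s²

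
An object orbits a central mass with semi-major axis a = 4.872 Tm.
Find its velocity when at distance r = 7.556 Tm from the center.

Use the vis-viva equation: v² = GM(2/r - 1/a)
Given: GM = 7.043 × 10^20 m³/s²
a = 4.872 Tm = 4.872 × 10^12 m
r = 7.556 Tm = 7.556 × 10^12 m
GM = 7.043 × 10^20 m³/s²
2/r − 1/a = 2.6469 × 10^-13 − 2.05255 × 10^-13 = 5.94358 × 10^-14 m⁻¹
v² = GM (2/r − 1/a) = 4.18606 × 10^7 m²/s²
v = 6469.98 m/s ≈ 6.47 km/s

Final answer: 6.47 km/s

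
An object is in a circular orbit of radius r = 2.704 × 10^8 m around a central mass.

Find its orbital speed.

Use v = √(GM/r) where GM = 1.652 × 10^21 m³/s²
r = 2.704 × 10^8 m
GM = 1.652 × 10^21 m³/s²
GM/r = (1.652 × 10^21) / (2.704 × 10^8) = 6.10947 × 10^12 m²/s²
v = √(GM/r) = 2.47173 × 10^6 m/s ≈ 2472 km/s

Final answer: 2472 km/s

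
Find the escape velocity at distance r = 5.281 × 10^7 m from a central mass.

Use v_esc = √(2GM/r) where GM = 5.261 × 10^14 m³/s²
r = 5.281 × 10^7 m
GM = 5.261 × 10^14 m³/s²
2GM/r = 2 × (5.261 × 10^14) / (5.281 × 10^7) = 1.99243 × 10^7 m²/s²
v_esc = √(2GM/r) = 4463.66 m/s ≈ 4.464 km/s

Final answer: 4.464 km/s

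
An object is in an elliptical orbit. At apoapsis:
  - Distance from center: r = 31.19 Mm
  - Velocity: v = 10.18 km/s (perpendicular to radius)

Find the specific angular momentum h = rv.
r = 31.19 Mm = 3.119 × 10^7 m
v = 10.18 km/s = 10180 m/s
h = rv = 3.119 × 10^7 × 10180 = 3.17514 × 10^11 m²/s ≈ 3.175 × 10^11 m²/s

Final answer: h = 3.175 × 10^11 m²/s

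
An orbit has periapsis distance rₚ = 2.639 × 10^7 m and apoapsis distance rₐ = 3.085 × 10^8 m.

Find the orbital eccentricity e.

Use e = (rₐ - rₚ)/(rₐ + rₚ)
rₚ = 2.639 × 10^7 m
rₐ = 3.085 × 10^8 m
rₐ − rₚ = 2.8211 × 10^8 m
rₐ + rₚ = 3.3489 × 10^8 m
e = (rₐ − rₚ)/(rₐ + rₚ) = 0.842396

Final answer: e = 0.8424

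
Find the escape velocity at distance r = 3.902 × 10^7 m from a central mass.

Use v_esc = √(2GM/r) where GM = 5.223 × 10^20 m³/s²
r = 3.902 × 10^7 m
GM = 5.223 × 10^20 m³/s²
2GM/r = 2 × (5.223 × 10^20) / (3.902 × 10^7) = 2.67709 × 10^13 m²/s²
v_esc = √(2GM/r) = 5.17406 × 10^6 m/s ≈ 5174 km/s

Final answer: 5174 km/s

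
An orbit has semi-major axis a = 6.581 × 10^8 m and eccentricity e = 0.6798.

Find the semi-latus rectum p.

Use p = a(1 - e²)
a = 6.581 × 10^8 m
e = 0.6798,  e² = 0.462128,  1 − e² = 0.537872
p = a(1 − e²) = 6.581 × 10^8 m × 0.537872 = 3.53974 × 10^8 m ≈ 3.54 × 10^8 m

Final answer: p = 3.54 × 10^8 m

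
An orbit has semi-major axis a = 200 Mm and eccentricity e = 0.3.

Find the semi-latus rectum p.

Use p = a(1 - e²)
a = 200 Mm = 2 × 10^8 m
e = 0.3,  e² = 0.09,  1 − e² = 0.91
p = a(1 − e²) = 2 × 10^8 m × 0.91 = 1.82 × 10^8 m ≈ 182 Mm

Final answer: p = 182 Mm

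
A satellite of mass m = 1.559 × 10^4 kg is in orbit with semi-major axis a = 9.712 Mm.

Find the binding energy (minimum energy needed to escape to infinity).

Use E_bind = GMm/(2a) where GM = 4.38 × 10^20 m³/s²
a = 9.712 Mm = 9.712 × 10^6 m
GM = 4.38 × 10^20 m³/s²
m = 1.559 × 10^4 kg
GMm = 4.38 × 10^20 × 15590 = 6.82842 × 10^24 m³·kg/s²
2a = 1.9424 × 10^7 m
E_bind = GMm/(2a) = 3.51546 × 10^17 J ≈ 351.5 PJ

Final answer: 351.5 PJ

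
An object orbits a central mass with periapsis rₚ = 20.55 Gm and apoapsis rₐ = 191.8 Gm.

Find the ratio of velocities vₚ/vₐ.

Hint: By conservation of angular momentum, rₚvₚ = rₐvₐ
rₚ = 20.55 Gm = 2.055 × 10^10 m
rₐ = 191.8 Gm = 1.918 × 10^11 m
rₚvₚ = rₐvₐ  ⇒  vₚ/vₐ = rₐ/rₚ
vₚ/vₐ = (1.918 × 10^11) / (2.055 × 10^10) = 9.33333

Final answer: vₚ/vₐ = 9.333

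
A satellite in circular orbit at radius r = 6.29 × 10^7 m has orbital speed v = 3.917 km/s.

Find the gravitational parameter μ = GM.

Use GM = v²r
r = 6.29 × 10^7 m
v = 3.917 km/s = 3917 m/s
v² = 1.53429 × 10^7 m²/s²
GM = v²r = 1.53429 × 10^7 × 6.29 × 10^7 = 9.65068 × 10^14 m³/s²
GM ≈ 9.651 × 10^14 m³/s²

Final answer: GM = 9.651 × 10^14 m³/s²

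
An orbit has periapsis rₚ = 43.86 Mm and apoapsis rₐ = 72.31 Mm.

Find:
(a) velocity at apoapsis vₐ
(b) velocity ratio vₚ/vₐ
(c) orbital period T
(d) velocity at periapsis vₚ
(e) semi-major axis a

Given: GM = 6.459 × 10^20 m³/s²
rₚ = 43.86 Mm = 4.386 × 10^7 m
rₐ = 72.31 Mm = 7.231 × 10^7 m
GM = 6.459 × 10^20 m³/s²
a = (rₚ + rₐ)/2 = 5.8085 × 10^7 m
e = (rₐ − rₚ)/(rₐ + rₚ) = (2.845 × 10^7) / (1.1617 × 10^8) = 0.2449
(a) vₐ² = GM (2/rₐ − 1/a) = 6.459 × 10^20 × (2.76587 × 10^-8 − 1.72161 × 10^-8) = 6.74484 × 10^12 m²/s²;  vₐ = 2.59708 × 10^6 m/s ≈ 2597 km/s
(b) vₚ/vₐ = rₐ/rₚ (angular momentum) = (7.231 × 10^7) / (4.386 × 10^7) = 1.64865 ≈ 1.649
(c) a³ = 1.95971 × 10^23 m³;  T = 2π √(a³/GM) = 2π × 17.4186 s = 109.444 s ≈ 1.824 minutes
(d) vₚ² = GM (2/rₚ − 1/a) = 6.459 × 10^20 × (4.55996 × 10^-8 − 1.72161 × 10^-8) = 1.83329 × 10^13 m²/s²;  vₚ = 4.28169 × 10^6 m/s ≈ 4282 km/s
(e) a = 5.8085 × 10^7 m ≈ 58.09 Mm

Final answer:
(a) velocity at apoapsis vₐ = 2597 km/s
(b) velocity ratio vₚ/vₐ = 1.649
(c) orbital period T = 1.824 minutes
(d) velocity at periapsis vₚ = 4282 km/s
(e) semi-major axis a = 58.09 Mm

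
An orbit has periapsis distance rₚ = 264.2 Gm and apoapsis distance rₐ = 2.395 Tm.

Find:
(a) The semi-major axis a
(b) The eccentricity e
rₚ = 264.2 Gm = 2.642 × 10^11 m
rₐ = 2.395 Tm = 2.395 × 10^12 m
(a) a = (rₚ + rₐ)/2 = 1.3296 × 10^12 m ≈ 1.33 Tm
(b) e = (rₐ − rₚ)/(rₐ + rₚ) = (2.1308 × 10^12) / (2.6592 × 10^12) = 0.801294

Final answer:
(a) a = 1.33 Tm
(b) e = 0.8013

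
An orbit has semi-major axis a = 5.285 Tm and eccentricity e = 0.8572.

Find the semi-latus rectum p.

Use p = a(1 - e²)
a = 5.285 Tm = 5.285 × 10^12 m
e = 0.8572,  e² = 0.734792,  1 − e² = 0.265208
p = a(1 − e²) = 5.285 × 10^12 m × 0.265208 = 1.40163 × 10^12 m ≈ 1.402 Tm

Final answer: p = 1.402 Tm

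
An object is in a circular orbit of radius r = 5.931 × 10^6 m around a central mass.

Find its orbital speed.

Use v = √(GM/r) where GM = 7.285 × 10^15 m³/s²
r = 5.931 × 10^6 m
GM = 7.285 × 10^15 m³/s²
GM/r = (7.285 × 10^15) / (5.931 × 10^6) = 1.22829 × 10^9 m²/s²
v = √(GM/r) = 35047 m/s ≈ 35.05 km/s

Final answer: 35.05 km/s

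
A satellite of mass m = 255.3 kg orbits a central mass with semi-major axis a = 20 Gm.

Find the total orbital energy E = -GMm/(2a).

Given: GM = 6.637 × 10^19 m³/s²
a = 20 Gm = 2 × 10^10 m
GM = 6.637 × 10^19 m³/s²
2a = 4 × 10^10 m
GMm = 6.637 × 10^19 × 255.3 = 1.69443 × 10^22 m³·kg/s²
E = −GMm/(2a) = -4.23607 × 10^11 J ≈ -423.6 GJ

Final answer: -423.6 GJ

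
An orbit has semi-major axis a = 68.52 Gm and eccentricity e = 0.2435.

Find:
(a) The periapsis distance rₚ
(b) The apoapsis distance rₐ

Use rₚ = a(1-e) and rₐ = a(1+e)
a = 68.52 Gm = 6.852 × 10^10 m
e = 0.2435:  1 − e = 0.7565,  1 + e = 1.2435
(a) rₚ = a(1 − e) = 6.852 × 10^10 m × 0.7565 = 5.18354 × 10^10 m ≈ 51.84 Gm
(b) rₐ = a(1 + e) = 6.852 × 10^10 m × 1.2435 = 8.52046 × 10^10 m ≈ 85.2 Gm

Final answer:
(a) rₚ = 51.84 Gm
(b) rₐ = 85.2 Gm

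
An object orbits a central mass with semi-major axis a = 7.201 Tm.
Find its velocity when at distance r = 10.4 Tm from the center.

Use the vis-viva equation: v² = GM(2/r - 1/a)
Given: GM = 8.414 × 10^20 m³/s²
a = 7.201 Tm = 7.201 × 10^12 m
r = 10.4 Tm = 1.04 × 10^13 m
GM = 8.414 × 10^20 m³/s²
2/r − 1/a = 1.92308 × 10^-13 − 1.3887 × 10^-13 = 5.34381 × 10^-14 m⁻¹
v² = GM (2/r − 1/a) = 4.49628 × 10^7 m²/s²
v = 6705.43 m/s ≈ 6.705 km/s

Final answer: 6.705 km/s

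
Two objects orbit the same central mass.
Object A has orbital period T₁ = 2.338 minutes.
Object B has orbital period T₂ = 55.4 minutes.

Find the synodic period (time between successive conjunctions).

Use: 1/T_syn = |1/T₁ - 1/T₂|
T₁ = 2.338 minutes = 140.28 s
T₂ = 55.4 minutes = 3324 s
1/T₁ = 0.0071286 s⁻¹
1/T₂ = 0.000300842 s⁻¹
|1/T₁ − 1/T₂| = 0.00682776 s⁻¹
T_syn = 1 / |1/T₁ − 1/T₂| = 146.461 s ≈ 2.441 minutes

Final answer: T_syn = 2.441 minutes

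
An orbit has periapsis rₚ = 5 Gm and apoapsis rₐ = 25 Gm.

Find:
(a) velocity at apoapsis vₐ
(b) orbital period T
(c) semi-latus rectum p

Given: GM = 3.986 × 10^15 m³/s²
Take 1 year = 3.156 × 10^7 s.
rₚ = 5 Gm = 5 × 10^9 m
rₐ = 25 Gm = 2.5 × 10^10 m
GM = 3.986 × 10^15 m³/s²
a = (rₚ + rₐ)/2 = 1.5 × 10^10 m
e = (rₐ − rₚ)/(rₐ + rₚ) = (2 × 10^10) / (3 × 10^10) = 0.666667
(a) vₐ² = GM (2/rₐ − 1/a) = 3.986 × 10^15 × (8 × 10^-11 − 6.66667 × 10^-11) = 53146.7 m²/s²;  vₐ = 230.536 m/s ≈ 230.5 m/s
(b) a³ = 3.375 × 10^30 m³;  T = 2π √(a³/GM) = 2π × 2.90983 × 10^7 s = 1.8283 × 10^8 s ≈ 5.793 years
(c) 1 − e² = 0.555556;  p = a(1 − e²) = 1.5 × 10^10 × 0.555556 = 8.33333 × 10^9 m ≈ 8.333 Gm

Final answer:
(a) velocity at apoapsis vₐ = 230.5 m/s
(b) orbital period T = 5.793 years
(c) semi-latus rectum p = 8.333 Gm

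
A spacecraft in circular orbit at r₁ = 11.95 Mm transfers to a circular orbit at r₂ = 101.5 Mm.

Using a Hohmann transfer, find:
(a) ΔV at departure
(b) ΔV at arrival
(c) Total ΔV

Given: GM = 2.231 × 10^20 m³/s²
r₁ = 11.95 Mm = 1.195 × 10^7 m
r₂ = 101.5 Mm = 1.015 × 10^8 m
GM = 2.231 × 10^20 m³/s²
Transfer ellipse: a_t = (r₁ + r₂)/2 = 5.6725 × 10^7 m
Circular speed at r₁: v₁ = √(GM/r₁) = 4.32082 × 10^6 m/s
Transfer speed at r₁ (periapsis): v₁ₜ = √(GM(2/r₁ − 1/a_t)) = 5.77978 × 10^6 m/s
(a) ΔV₁ = v₁ₜ − v₁ = 1.45897 × 10^6 m/s ≈ 1459 km/s
Circular speed at r₂: v₂ = √(GM/r₂) = 1.48258 × 10^6 m/s
Transfer speed at r₂ (apoapsis): v₂ₜ = √(GM(2/r₂ − 1/a_t)) = 680477 m/s
(b) ΔV₂ = v₂ − v₂ₜ = 802098 m/s ≈ 802.1 km/s
(c) ΔV_total = ΔV₁ + ΔV₂ = 2.26107 × 10^6 m/s ≈ 2261 km/s

Final answer:
(a) ΔV₁ = 1459 km/s
(b) ΔV₂ = 802.1 km/s
(c) ΔV_total = 2261 km/s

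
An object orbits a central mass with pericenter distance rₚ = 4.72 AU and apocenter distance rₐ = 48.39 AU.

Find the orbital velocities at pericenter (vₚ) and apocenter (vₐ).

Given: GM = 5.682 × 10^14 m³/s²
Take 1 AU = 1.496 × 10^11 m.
rₚ = 4.72 AU = 7.06112 × 10^11 m
rₐ = 48.39 AU = 7.23914 × 10^12 m
GM = 5.682 × 10^14 m³/s²
a = (rₚ + rₐ)/2 = 3.97263 × 10^12 m
Vis-viva: v² = GM (2/r − 1/a)
vₚ² = 5.682 × 10^14 × (2.83241 × 10^-12 − 2.51723 × 10^-13) = 1466.35 m²/s²
vₚ = 38.2929 m/s ≈ 38.29 m/s
vₐ² = 5.682 × 10^14 × (2.76276 × 10^-13 − 2.51723 × 10^-13) = 13.9511 m²/s²
vₐ = 3.73512 m/s ≈ 3.735 m/s

Final answer: vₚ = 38.29 m/s, vₐ = 3.735 m/s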